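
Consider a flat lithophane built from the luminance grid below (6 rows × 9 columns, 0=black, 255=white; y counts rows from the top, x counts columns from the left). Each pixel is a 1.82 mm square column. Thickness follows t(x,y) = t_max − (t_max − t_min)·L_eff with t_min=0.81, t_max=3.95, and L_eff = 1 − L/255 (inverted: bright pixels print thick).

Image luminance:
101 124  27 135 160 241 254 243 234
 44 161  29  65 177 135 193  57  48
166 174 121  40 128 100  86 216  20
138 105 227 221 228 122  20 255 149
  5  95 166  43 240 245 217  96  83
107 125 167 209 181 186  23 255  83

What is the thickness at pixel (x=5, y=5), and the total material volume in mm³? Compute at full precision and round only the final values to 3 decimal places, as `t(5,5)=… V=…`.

span = t_max - t_min = 3.95 - 0.81 = 3.140
L(5,5) = 186, L_eff = 1 - 186/255 = 0.270588 (inverted)
t(5,5) = 3.95 - 3.140·0.270588 = 3.100
Σt over all 6·9 pixels = 23073/170 ≈ 135.7235294
V = pitch²·Σt = 1.82²·23073/170 = 449.571

t(5,5)=3.100 V=449.571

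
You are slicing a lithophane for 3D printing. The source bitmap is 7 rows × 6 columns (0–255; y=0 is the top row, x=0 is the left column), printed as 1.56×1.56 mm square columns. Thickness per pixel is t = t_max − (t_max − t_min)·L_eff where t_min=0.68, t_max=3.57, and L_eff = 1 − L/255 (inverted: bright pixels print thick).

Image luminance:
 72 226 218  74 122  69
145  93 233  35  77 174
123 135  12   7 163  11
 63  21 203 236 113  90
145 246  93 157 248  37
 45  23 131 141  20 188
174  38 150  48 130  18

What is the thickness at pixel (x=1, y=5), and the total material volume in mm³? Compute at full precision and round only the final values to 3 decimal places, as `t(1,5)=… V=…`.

t(1,5)=0.941 V=200.430

span = t_max - t_min = 3.57 - 0.68 = 2.890
L(1,5) = 23, L_eff = 1 - 23/255 = 0.909804 (inverted)
t(1,5) = 3.57 - 2.890·0.909804 = 0.941
Σt over all 7·6 pixels = 123539/1500 ≈ 82.3593333
V = pitch²·Σt = 1.56²·123539/1500 = 200.430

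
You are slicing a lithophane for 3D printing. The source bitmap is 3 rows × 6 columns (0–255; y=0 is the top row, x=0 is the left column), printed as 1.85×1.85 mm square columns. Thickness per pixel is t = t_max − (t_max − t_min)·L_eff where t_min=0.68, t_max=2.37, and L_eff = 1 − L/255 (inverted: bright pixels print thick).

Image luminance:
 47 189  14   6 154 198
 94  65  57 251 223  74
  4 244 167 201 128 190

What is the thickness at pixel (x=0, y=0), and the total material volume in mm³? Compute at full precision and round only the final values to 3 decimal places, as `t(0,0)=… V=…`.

t(0,0)=0.991 V=94.197

span = t_max - t_min = 2.37 - 0.68 = 1.690
L(0,0) = 47, L_eff = 1 - 47/255 = 0.815686 (inverted)
t(0,0) = 2.37 - 1.690·0.815686 = 0.991
Σt over all 3·6 pixels = 350917/12750 ≈ 27.5229020
V = pitch²·Σt = 1.85²·350917/12750 = 94.197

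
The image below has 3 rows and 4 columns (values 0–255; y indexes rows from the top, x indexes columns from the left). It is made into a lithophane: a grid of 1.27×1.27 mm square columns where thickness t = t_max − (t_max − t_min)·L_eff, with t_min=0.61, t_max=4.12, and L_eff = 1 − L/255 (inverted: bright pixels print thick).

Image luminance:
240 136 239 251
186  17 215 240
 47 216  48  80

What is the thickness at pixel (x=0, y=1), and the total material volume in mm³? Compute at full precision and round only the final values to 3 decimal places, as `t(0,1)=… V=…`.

t(0,1)=3.170 V=54.322

span = t_max - t_min = 4.12 - 0.61 = 3.510
L(0,1) = 186, L_eff = 1 - 186/255 = 0.270588 (inverted)
t(0,1) = 4.12 - 3.510·0.270588 = 3.170
Σt over all 3·4 pixels = 11451/340 ≈ 33.6794118
V = pitch²·Σt = 1.27²·11451/340 = 54.322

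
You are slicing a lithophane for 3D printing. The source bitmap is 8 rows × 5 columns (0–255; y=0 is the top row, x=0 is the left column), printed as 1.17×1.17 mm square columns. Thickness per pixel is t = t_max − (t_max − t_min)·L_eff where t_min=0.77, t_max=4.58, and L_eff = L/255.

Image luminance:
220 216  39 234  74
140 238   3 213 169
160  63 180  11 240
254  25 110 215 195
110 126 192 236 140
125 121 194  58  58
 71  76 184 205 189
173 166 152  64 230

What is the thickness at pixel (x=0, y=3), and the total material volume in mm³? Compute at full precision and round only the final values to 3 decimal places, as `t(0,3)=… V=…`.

span = t_max - t_min = 4.58 - 0.77 = 3.810
L(0,3) = 254, L_eff = 254/255 = 0.996078
t(0,3) = 4.58 - 3.810·0.996078 = 0.785
Σt over all 8·5 pixels = 811837/8500 ≈ 95.5102353
V = pitch²·Σt = 1.17²·811837/8500 = 130.744

t(0,3)=0.785 V=130.744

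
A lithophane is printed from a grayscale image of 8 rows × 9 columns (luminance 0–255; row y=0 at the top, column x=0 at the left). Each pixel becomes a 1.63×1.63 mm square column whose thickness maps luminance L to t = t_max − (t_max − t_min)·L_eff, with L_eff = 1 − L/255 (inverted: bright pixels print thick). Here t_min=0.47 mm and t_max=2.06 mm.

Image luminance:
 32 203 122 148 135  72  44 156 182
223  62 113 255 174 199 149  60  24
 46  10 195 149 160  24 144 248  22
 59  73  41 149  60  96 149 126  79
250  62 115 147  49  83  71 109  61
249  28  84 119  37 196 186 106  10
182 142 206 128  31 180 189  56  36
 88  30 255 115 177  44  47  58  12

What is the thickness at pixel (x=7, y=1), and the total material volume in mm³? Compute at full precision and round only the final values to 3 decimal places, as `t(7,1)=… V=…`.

t(7,1)=0.844 V=224.446

span = t_max - t_min = 2.06 - 0.47 = 1.590
L(7,1) = 60, L_eff = 1 - 60/255 = 0.764706 (inverted)
t(7,1) = 2.06 - 1.590·0.764706 = 0.844
Σt over all 8·9 pixels = 718053/8500 ≈ 84.4768235
V = pitch²·Σt = 1.63²·718053/8500 = 224.446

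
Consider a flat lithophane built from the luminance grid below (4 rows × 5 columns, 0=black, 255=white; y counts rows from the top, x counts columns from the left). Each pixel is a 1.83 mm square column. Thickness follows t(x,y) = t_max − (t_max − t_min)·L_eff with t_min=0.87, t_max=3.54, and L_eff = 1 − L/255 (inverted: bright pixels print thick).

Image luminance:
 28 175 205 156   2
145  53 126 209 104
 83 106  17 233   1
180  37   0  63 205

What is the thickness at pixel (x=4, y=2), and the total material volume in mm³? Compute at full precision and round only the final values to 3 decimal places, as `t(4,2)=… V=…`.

span = t_max - t_min = 3.54 - 0.87 = 2.670
L(4,2) = 1, L_eff = 1 - 1/255 = 0.996078 (inverted)
t(4,2) = 3.54 - 2.670·0.996078 = 0.880
Σt over all 4·5 pixels = 84323/2125 ≈ 39.6814118
V = pitch²·Σt = 1.83²·84323/2125 = 132.889

t(4,2)=0.880 V=132.889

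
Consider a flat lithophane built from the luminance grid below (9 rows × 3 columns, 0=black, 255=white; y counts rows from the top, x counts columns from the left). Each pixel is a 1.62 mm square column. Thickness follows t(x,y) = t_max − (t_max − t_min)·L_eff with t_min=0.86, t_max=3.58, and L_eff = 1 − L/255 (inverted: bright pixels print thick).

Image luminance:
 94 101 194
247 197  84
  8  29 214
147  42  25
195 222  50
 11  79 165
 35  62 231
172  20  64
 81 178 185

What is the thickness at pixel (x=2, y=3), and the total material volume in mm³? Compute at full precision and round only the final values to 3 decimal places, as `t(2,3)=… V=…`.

span = t_max - t_min = 3.58 - 0.86 = 2.720
L(2,3) = 25, L_eff = 1 - 25/255 = 0.901961 (inverted)
t(2,3) = 3.58 - 2.720·0.901961 = 1.127
Σt over all 9·3 pixels = 56.628
V = pitch²·Σt = 1.62²·56.628 = 148.615

t(2,3)=1.127 V=148.615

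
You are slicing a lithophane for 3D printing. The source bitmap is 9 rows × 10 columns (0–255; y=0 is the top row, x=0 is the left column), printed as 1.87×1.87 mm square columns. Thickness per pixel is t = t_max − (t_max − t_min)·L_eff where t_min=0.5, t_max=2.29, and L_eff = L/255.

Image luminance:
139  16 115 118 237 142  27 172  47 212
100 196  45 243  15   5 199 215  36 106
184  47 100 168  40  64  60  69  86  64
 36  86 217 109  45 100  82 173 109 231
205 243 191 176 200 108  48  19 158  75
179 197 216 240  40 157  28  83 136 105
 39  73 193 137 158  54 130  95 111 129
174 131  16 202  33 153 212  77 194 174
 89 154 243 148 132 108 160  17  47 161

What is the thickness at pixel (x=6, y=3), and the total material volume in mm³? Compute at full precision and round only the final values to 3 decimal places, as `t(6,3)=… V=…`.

span = t_max - t_min = 2.29 - 0.5 = 1.790
L(6,3) = 82, L_eff = 82/255 = 0.321569
t(6,3) = 2.29 - 1.790·0.321569 = 1.714
Σt over all 9·10 pixels = 3286013/25500 ≈ 128.8632549
V = pitch²·Σt = 1.87²·3286013/25500 = 450.622

t(6,3)=1.714 V=450.622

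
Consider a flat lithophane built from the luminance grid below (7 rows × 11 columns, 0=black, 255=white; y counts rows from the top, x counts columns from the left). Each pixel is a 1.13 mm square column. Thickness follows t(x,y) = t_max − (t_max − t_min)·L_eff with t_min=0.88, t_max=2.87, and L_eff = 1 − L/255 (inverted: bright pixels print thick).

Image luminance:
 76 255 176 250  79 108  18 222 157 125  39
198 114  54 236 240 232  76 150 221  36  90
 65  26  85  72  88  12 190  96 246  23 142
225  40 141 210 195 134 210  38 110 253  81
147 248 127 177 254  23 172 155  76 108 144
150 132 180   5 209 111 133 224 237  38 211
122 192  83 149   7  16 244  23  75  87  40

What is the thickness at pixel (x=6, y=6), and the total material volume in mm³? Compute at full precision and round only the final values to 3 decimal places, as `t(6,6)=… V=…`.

t(6,6)=2.784 V=187.496

span = t_max - t_min = 2.87 - 0.88 = 1.990
L(6,6) = 244, L_eff = 1 - 244/255 = 0.043137 (inverted)
t(6,6) = 2.87 - 1.990·0.043137 = 2.784
Σt over all 7·11 pixels = 3744347/25500 ≈ 146.8371373
V = pitch²·Σt = 1.13²·3744347/25500 = 187.496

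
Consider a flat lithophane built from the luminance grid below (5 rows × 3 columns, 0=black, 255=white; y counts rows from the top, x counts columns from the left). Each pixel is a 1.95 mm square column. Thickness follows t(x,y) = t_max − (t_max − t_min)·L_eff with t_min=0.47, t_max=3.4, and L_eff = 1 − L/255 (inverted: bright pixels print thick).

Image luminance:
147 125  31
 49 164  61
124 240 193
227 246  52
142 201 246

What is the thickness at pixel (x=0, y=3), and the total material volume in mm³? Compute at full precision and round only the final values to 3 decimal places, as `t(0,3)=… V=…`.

span = t_max - t_min = 3.4 - 0.47 = 2.930
L(0,3) = 227, L_eff = 1 - 227/255 = 0.109804 (inverted)
t(0,3) = 3.4 - 2.930·0.109804 = 3.078
Σt over all 5·3 pixels = 838439/25500 ≈ 32.8799608
V = pitch²·Σt = 1.95²·838439/25500 = 125.026

t(0,3)=3.078 V=125.026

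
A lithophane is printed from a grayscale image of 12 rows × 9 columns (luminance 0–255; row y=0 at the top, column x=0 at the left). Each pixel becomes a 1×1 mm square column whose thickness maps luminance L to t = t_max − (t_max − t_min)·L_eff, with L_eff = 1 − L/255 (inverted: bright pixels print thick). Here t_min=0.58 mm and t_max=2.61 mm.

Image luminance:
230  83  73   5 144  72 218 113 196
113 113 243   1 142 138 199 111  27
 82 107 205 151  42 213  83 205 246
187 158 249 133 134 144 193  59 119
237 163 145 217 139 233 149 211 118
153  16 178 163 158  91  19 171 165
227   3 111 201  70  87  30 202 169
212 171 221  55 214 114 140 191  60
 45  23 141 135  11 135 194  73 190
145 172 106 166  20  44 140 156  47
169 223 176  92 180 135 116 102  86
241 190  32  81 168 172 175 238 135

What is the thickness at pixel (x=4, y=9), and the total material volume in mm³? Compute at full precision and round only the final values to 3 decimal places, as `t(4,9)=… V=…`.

t(4,9)=0.739 V=180.372

span = t_max - t_min = 2.61 - 0.58 = 2.030
L(4,9) = 20, L_eff = 1 - 20/255 = 0.921569 (inverted)
t(4,9) = 2.61 - 2.030·0.921569 = 0.739
Σt over all 12·9 pixels = 4599487/25500 ≈ 180.3720392
V = pitch²·Σt = 1²·4599487/25500 = 180.372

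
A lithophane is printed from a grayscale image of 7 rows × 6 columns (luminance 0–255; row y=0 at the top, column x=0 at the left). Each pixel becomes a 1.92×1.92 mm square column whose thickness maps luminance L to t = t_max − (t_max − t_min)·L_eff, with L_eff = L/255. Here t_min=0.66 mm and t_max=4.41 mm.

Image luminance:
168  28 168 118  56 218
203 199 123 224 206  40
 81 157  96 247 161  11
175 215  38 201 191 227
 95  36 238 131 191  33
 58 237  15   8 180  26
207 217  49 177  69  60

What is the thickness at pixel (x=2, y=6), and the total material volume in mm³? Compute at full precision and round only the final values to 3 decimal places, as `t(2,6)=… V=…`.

t(2,6)=3.689 V=380.402

span = t_max - t_min = 4.41 - 0.66 = 3.750
L(2,6) = 49, L_eff = 49/255 = 0.192157
t(2,6) = 4.41 - 3.750·0.192157 = 3.689
Σt over all 7·6 pixels = 43856/425 ≈ 103.1905882
V = pitch²·Σt = 1.92²·43856/425 = 380.402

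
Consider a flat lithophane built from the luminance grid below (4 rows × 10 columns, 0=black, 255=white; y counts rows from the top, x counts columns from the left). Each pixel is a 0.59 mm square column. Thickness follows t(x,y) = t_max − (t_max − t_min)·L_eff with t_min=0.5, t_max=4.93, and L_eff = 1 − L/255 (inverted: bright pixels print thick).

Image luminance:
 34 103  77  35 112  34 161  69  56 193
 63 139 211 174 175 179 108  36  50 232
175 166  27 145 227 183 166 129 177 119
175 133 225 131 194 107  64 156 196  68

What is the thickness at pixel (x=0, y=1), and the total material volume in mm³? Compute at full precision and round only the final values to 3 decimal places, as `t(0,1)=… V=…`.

span = t_max - t_min = 4.93 - 0.5 = 4.430
L(0,1) = 63, L_eff = 1 - 63/255 = 0.752941 (inverted)
t(0,1) = 4.93 - 4.430·0.752941 = 1.594
Σt over all 4·10 pixels = 703843/6375 ≈ 110.4067451
V = pitch²·Σt = 0.59²·703843/6375 = 38.433

t(0,1)=1.594 V=38.433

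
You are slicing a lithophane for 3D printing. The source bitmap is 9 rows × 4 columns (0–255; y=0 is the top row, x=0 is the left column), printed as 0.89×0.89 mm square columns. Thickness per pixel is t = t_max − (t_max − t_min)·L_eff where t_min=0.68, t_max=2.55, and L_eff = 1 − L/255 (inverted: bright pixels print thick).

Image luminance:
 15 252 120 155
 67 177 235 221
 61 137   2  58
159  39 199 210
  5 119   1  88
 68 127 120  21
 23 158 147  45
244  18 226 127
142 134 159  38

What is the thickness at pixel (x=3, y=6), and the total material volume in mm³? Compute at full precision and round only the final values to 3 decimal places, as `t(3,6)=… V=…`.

t(3,6)=1.010 V=43.305

span = t_max - t_min = 2.55 - 0.68 = 1.870
L(3,6) = 45, L_eff = 1 - 45/255 = 0.823529 (inverted)
t(3,6) = 2.55 - 1.870·0.823529 = 1.010
Σt over all 9·4 pixels = 82007/1500 ≈ 54.6713333
V = pitch²·Σt = 0.89²·82007/1500 = 43.305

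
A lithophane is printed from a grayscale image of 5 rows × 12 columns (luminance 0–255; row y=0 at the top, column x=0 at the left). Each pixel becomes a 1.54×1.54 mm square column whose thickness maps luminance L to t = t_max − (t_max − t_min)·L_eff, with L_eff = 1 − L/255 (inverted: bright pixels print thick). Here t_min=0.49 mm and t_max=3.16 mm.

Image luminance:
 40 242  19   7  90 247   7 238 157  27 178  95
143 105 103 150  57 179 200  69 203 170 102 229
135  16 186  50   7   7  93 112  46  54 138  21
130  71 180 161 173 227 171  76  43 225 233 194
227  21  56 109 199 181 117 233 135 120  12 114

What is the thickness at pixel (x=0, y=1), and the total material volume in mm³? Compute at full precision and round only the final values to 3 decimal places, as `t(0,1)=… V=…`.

span = t_max - t_min = 3.16 - 0.49 = 2.670
L(0,1) = 143, L_eff = 1 - 143/255 = 0.439216 (inverted)
t(0,1) = 3.16 - 2.670·0.439216 = 1.987
Σt over all 5·12 pixels = 90227/850 ≈ 106.1494118
V = pitch²·Σt = 1.54²·90227/850 = 251.744

t(0,1)=1.987 V=251.744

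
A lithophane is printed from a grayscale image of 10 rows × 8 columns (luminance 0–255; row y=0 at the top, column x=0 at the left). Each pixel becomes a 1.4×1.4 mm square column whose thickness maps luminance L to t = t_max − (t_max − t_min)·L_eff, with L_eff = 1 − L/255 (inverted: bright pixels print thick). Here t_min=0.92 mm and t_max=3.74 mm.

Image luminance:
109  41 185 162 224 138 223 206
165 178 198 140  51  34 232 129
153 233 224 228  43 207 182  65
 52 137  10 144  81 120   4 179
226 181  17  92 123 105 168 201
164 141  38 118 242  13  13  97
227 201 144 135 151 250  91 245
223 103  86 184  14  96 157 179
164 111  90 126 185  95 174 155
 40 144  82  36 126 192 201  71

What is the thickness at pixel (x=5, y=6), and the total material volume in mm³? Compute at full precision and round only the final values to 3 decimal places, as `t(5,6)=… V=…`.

span = t_max - t_min = 3.74 - 0.92 = 2.820
L(5,6) = 250, L_eff = 1 - 250/255 = 0.019608 (inverted)
t(5,6) = 3.74 - 2.820·0.019608 = 3.685
Σt over all 10·8 pixels = 412409/2125 ≈ 194.0748235
V = pitch²·Σt = 1.4²·412409/2125 = 380.387

t(5,6)=3.685 V=380.387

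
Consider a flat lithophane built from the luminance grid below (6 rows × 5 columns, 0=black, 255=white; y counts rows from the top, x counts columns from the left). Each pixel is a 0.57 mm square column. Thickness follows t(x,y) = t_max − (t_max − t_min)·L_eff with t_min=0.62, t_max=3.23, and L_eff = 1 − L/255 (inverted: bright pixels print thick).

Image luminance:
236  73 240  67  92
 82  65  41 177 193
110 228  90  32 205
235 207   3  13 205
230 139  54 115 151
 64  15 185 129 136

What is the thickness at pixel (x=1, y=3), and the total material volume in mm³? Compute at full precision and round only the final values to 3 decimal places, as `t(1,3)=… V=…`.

t(1,3)=2.739 V=18.720

span = t_max - t_min = 3.23 - 0.62 = 2.610
L(1,3) = 207, L_eff = 1 - 207/255 = 0.188235 (inverted)
t(1,3) = 3.23 - 2.610·0.188235 = 2.739
Σt over all 6·5 pixels = 122436/2125 ≈ 57.6169412
V = pitch²·Σt = 0.57²·122436/2125 = 18.720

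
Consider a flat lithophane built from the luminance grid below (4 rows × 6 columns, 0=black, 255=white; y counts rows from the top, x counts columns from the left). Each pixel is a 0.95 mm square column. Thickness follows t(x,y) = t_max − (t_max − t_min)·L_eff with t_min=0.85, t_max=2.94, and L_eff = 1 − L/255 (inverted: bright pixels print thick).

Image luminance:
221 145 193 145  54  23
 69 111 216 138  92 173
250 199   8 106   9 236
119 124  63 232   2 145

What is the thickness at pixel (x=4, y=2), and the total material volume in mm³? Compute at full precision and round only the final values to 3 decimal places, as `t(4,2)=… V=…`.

span = t_max - t_min = 2.94 - 0.85 = 2.090
L(4,2) = 9, L_eff = 1 - 9/255 = 0.964706 (inverted)
t(4,2) = 2.94 - 2.090·0.964706 = 0.924
Σt over all 4·6 pixels = 1162457/25500 ≈ 45.5865490
V = pitch²·Σt = 0.95²·1162457/25500 = 41.142

t(4,2)=0.924 V=41.142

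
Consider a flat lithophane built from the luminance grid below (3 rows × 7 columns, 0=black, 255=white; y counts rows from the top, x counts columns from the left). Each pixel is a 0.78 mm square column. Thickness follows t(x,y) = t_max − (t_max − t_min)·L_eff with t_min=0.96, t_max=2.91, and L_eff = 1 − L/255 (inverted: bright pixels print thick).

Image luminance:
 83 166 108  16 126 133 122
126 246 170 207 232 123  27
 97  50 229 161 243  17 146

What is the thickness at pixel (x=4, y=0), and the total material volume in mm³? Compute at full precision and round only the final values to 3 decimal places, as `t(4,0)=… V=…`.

span = t_max - t_min = 2.91 - 0.96 = 1.950
L(4,0) = 126, L_eff = 1 - 126/255 = 0.505882 (inverted)
t(4,0) = 2.91 - 1.950·0.505882 = 1.924
Σt over all 3·7 pixels = 17759/425 ≈ 41.7858824
V = pitch²·Σt = 0.78²·17759/425 = 25.423

t(4,0)=1.924 V=25.423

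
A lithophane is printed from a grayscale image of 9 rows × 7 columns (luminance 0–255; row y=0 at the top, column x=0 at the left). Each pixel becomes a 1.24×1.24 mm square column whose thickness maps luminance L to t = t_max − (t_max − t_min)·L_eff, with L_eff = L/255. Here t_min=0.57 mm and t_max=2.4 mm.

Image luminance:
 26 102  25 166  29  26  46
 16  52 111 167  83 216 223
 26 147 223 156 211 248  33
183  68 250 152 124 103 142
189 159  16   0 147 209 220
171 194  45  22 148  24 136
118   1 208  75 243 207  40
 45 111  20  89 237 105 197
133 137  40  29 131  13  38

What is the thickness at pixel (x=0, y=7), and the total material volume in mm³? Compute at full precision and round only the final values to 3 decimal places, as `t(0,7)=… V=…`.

t(0,7)=2.077 V=152.474

span = t_max - t_min = 2.4 - 0.57 = 1.830
L(0,7) = 45, L_eff = 45/255 = 0.176471
t(0,7) = 2.4 - 1.830·0.176471 = 2.077
Σt over all 9·7 pixels = 842889/8500 ≈ 99.1634118
V = pitch²·Σt = 1.24²·842889/8500 = 152.474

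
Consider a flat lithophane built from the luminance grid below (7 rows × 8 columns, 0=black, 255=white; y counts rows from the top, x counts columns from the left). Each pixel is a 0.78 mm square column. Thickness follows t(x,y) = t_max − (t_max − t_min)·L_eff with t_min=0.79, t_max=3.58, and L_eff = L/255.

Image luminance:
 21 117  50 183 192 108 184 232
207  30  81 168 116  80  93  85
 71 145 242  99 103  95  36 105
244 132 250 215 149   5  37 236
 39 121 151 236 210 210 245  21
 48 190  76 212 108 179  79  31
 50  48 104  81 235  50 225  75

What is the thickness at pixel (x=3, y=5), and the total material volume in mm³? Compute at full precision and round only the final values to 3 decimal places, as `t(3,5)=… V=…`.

span = t_max - t_min = 3.58 - 0.79 = 2.790
L(3,5) = 212, L_eff = 212/255 = 0.831373
t(3,5) = 3.58 - 2.790·0.831373 = 1.260
Σt over all 7·8 pixels = 41621/340 ≈ 122.4147059
V = pitch²·Σt = 0.78²·41621/340 = 74.477

t(3,5)=1.260 V=74.477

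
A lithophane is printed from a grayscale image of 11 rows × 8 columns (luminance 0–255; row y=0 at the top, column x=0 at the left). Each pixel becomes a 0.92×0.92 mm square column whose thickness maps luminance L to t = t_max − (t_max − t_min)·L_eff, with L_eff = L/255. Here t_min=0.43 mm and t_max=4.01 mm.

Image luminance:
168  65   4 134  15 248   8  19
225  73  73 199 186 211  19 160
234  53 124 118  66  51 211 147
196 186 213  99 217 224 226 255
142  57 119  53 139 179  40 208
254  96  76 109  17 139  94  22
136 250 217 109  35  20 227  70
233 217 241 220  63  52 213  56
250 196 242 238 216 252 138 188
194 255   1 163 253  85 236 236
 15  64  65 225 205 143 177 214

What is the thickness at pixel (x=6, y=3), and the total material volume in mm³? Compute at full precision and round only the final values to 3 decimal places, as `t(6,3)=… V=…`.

t(6,3)=0.837 V=146.804

span = t_max - t_min = 4.01 - 0.43 = 3.580
L(6,3) = 226, L_eff = 226/255 = 0.886275
t(6,3) = 4.01 - 3.580·0.886275 = 0.837
Σt over all 11·8 pixels = 2211421/12750 ≈ 173.4447843
V = pitch²·Σt = 0.92²·2211421/12750 = 146.804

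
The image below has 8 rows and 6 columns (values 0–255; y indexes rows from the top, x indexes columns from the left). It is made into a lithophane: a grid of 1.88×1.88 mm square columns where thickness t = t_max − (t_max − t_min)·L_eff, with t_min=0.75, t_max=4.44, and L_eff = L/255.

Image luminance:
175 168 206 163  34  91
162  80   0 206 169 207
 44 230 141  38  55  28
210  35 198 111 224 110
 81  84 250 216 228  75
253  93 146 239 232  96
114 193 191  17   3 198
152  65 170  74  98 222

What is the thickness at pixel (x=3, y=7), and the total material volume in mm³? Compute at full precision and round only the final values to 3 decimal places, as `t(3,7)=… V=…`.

t(3,7)=3.369 V=416.974

span = t_max - t_min = 4.44 - 0.75 = 3.690
L(3,7) = 74, L_eff = 74/255 = 0.290196
t(3,7) = 4.44 - 3.690·0.290196 = 3.369
Σt over all 8·6 pixels = 200559/1700 ≈ 117.9758824
V = pitch²·Σt = 1.88²·200559/1700 = 416.974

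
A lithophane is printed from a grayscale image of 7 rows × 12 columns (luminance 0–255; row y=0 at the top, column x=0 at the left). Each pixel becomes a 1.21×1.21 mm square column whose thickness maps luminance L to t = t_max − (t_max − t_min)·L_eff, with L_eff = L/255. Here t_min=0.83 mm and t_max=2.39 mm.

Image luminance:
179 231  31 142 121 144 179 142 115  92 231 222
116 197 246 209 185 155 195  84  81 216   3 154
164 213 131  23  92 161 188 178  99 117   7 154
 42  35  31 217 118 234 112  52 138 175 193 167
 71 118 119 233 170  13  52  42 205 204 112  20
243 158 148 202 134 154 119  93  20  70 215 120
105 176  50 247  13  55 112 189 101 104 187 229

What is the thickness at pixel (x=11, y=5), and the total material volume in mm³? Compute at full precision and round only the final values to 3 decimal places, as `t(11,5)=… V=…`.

t(11,5)=1.656 V=192.595

span = t_max - t_min = 2.39 - 0.83 = 1.560
L(11,5) = 120, L_eff = 120/255 = 0.470588
t(11,5) = 2.39 - 1.560·0.470588 = 1.656
Σt over all 7·12 pixels = 279533/2125 ≈ 131.5449412
V = pitch²·Σt = 1.21²·279533/2125 = 192.595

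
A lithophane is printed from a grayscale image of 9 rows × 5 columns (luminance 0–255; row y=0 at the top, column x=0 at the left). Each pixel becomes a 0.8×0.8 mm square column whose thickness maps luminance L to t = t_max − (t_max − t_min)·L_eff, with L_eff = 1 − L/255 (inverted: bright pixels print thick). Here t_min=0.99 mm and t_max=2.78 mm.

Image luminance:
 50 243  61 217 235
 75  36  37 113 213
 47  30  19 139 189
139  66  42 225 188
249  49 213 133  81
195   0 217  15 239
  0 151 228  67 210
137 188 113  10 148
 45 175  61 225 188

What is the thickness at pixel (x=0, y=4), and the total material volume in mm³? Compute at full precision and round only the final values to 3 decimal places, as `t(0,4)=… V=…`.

span = t_max - t_min = 2.78 - 0.99 = 1.790
L(0,4) = 249, L_eff = 1 - 249/255 = 0.023529 (inverted)
t(0,4) = 2.78 - 1.790·0.023529 = 2.738
Σt over all 9·5 pixels = 539126/6375 ≈ 84.5687843
V = pitch²·Σt = 0.8²·539126/6375 = 54.124

t(0,4)=2.738 V=54.124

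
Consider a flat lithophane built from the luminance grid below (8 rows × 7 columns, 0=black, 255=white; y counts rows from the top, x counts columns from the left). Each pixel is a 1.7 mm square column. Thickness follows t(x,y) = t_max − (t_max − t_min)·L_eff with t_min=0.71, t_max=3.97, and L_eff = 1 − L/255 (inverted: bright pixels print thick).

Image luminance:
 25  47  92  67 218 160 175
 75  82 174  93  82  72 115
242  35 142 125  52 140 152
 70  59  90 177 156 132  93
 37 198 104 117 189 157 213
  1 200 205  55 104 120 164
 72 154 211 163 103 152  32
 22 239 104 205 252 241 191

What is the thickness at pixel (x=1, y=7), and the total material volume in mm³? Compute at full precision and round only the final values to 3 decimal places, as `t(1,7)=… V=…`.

t(1,7)=3.765 V=378.964

span = t_max - t_min = 3.97 - 0.71 = 3.260
L(1,7) = 239, L_eff = 1 - 239/255 = 0.062745 (inverted)
t(1,7) = 3.97 - 3.260·0.062745 = 3.765
Σt over all 8·7 pixels = 1671901/12750 ≈ 131.1294902
V = pitch²·Σt = 1.7²·1671901/12750 = 378.964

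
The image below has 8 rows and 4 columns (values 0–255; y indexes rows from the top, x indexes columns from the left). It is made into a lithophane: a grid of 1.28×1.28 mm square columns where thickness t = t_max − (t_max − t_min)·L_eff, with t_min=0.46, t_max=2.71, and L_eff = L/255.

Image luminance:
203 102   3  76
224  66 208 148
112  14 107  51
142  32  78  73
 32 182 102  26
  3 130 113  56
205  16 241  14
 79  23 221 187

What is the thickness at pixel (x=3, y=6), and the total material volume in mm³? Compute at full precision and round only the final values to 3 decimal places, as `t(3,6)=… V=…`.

t(3,6)=2.586 V=94.824

span = t_max - t_min = 2.71 - 0.46 = 2.250
L(3,6) = 14, L_eff = 14/255 = 0.054902
t(3,6) = 2.71 - 2.250·0.054902 = 2.586
Σt over all 8·4 pixels = 98389/1700 ≈ 57.8758824
V = pitch²·Σt = 1.28²·98389/1700 = 94.824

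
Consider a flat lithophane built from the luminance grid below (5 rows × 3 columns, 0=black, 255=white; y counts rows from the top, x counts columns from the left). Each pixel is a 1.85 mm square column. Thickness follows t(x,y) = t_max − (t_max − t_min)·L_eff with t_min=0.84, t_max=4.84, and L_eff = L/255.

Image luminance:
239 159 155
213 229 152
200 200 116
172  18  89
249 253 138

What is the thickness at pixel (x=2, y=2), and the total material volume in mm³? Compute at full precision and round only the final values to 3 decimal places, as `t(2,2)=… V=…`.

span = t_max - t_min = 4.84 - 0.84 = 4.000
L(2,2) = 116, L_eff = 116/255 = 0.454902
t(2,2) = 4.84 - 4.000·0.454902 = 3.020
Σt over all 5·3 pixels = 1637/51 ≈ 32.0980392
V = pitch²·Σt = 1.85²·1637/51 = 109.856

t(2,2)=3.020 V=109.856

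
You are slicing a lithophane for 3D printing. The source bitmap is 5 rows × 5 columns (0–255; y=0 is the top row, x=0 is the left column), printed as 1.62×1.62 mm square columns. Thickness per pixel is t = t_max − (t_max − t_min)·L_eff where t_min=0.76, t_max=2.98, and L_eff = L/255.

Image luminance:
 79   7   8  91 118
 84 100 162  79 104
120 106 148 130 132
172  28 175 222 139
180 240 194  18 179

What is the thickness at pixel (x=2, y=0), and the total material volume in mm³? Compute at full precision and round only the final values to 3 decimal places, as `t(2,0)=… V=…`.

span = t_max - t_min = 2.98 - 0.76 = 2.220
L(2,0) = 8, L_eff = 8/255 = 0.031373
t(2,0) = 2.98 - 2.220·0.031373 = 2.910
Σt over all 5·5 pixels = 20507/425 ≈ 48.2517647
V = pitch²·Σt = 1.62²·20507/425 = 126.632

t(2,0)=2.910 V=126.632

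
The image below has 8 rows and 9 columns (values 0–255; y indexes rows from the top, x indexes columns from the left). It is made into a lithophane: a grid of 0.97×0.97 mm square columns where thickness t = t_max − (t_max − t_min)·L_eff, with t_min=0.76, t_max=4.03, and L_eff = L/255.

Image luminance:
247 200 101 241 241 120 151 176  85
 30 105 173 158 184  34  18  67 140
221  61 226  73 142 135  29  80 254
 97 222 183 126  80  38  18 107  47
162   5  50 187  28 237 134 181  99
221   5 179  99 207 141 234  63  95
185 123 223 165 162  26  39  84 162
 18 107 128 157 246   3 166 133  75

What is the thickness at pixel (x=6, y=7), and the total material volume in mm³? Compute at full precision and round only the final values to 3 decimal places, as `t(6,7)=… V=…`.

span = t_max - t_min = 4.03 - 0.76 = 3.270
L(6,7) = 166, L_eff = 166/255 = 0.650980
t(6,7) = 4.03 - 3.270·0.650980 = 1.901
Σt over all 8·9 pixels = 1470209/8500 ≈ 172.9657647
V = pitch²·Σt = 0.97²·1470209/8500 = 162.743

t(6,7)=1.901 V=162.743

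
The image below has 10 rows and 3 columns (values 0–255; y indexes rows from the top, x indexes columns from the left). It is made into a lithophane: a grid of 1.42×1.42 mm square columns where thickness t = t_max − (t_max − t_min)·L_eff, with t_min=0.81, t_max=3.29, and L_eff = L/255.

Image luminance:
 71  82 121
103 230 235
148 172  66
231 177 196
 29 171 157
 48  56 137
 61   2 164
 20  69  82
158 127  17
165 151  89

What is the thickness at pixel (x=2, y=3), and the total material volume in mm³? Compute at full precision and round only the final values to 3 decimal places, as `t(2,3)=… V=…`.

span = t_max - t_min = 3.29 - 0.81 = 2.480
L(2,3) = 196, L_eff = 196/255 = 0.768627
t(2,3) = 3.29 - 2.480·0.768627 = 1.384
Σt over all 10·3 pixels = 164017/2550 ≈ 64.3203922
V = pitch²·Σt = 1.42²·164017/2550 = 129.696

t(2,3)=1.384 V=129.696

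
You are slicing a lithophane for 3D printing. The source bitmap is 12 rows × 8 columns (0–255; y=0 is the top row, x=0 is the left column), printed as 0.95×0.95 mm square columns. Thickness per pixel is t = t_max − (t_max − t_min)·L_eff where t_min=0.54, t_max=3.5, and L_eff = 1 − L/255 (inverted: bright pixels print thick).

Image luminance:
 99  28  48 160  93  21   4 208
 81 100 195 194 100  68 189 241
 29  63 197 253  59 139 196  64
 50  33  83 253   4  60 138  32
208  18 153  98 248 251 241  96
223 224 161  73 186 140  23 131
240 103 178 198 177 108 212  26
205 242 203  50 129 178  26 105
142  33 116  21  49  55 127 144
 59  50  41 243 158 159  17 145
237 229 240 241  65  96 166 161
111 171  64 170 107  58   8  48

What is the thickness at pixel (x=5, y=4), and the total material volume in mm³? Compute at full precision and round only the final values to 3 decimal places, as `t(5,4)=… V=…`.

span = t_max - t_min = 3.5 - 0.54 = 2.960
L(5,4) = 251, L_eff = 1 - 251/255 = 0.015686 (inverted)
t(5,4) = 3.5 - 2.960·0.015686 = 3.454
Σt over all 12·8 pixels = 1223438/6375 ≈ 191.9118431
V = pitch²·Σt = 0.95²·1223438/6375 = 173.200

t(5,4)=3.454 V=173.200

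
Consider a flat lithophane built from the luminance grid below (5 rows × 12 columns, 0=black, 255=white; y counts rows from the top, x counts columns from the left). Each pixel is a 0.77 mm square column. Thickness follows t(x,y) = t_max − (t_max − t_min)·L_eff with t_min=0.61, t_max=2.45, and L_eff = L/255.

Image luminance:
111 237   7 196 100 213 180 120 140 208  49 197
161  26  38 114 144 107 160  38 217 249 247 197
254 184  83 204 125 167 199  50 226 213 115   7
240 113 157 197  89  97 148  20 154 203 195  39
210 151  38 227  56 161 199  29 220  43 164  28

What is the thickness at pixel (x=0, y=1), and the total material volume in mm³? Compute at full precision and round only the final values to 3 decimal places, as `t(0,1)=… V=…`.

t(0,1)=1.288 V=50.959

span = t_max - t_min = 2.45 - 0.61 = 1.840
L(0,1) = 161, L_eff = 161/255 = 0.631373
t(0,1) = 2.45 - 1.840·0.631373 = 1.288
Σt over all 5·12 pixels = 547919/6375 ≈ 85.9480784
V = pitch²·Σt = 0.77²·547919/6375 = 50.959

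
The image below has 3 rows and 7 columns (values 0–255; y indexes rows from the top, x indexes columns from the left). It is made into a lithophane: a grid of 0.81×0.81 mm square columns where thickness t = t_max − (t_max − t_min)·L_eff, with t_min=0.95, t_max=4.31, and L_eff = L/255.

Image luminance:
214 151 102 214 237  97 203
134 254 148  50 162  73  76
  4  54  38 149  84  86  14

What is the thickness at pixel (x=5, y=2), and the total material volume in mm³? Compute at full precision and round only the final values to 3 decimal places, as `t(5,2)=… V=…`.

span = t_max - t_min = 4.31 - 0.95 = 3.360
L(5,2) = 86, L_eff = 86/255 = 0.337255
t(5,2) = 4.31 - 3.360·0.337255 = 3.177
Σt over all 3·7 pixels = 484407/8500 ≈ 56.9890588
V = pitch²·Σt = 0.81²·484407/8500 = 37.391

t(5,2)=3.177 V=37.391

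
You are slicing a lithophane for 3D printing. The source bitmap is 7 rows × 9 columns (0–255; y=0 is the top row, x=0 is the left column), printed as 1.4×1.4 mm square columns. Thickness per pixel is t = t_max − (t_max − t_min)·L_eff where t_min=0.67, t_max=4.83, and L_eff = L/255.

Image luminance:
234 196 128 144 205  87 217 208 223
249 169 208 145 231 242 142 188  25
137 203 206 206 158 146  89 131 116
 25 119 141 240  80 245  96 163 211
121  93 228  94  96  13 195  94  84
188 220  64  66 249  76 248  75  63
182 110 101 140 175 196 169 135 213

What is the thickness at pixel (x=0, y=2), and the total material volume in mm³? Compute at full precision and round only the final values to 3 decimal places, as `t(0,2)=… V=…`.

t(0,2)=2.595 V=288.138

span = t_max - t_min = 4.83 - 0.67 = 4.160
L(0,2) = 137, L_eff = 137/255 = 0.537255
t(0,2) = 4.83 - 4.160·0.537255 = 2.595
Σt over all 7·9 pixels = 3748739/25500 ≈ 147.0093725
V = pitch²·Σt = 1.4²·3748739/25500 = 288.138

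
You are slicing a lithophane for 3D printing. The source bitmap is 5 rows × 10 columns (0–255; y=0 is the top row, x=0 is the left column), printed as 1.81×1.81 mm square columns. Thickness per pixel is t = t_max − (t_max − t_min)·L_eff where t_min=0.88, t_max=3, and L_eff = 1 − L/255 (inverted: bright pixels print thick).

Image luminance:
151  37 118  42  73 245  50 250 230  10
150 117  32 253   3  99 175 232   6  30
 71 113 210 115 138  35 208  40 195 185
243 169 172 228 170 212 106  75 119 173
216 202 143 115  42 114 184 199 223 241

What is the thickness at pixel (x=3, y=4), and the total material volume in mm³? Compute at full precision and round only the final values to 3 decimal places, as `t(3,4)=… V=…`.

span = t_max - t_min = 3 - 0.88 = 2.120
L(3,4) = 115, L_eff = 1 - 115/255 = 0.549020 (inverted)
t(3,4) = 3 - 2.120·0.549020 = 1.836
Σt over all 5·10 pixels = 649327/6375 ≈ 101.8552157
V = pitch²·Σt = 1.81²·649327/6375 = 333.688

t(3,4)=1.836 V=333.688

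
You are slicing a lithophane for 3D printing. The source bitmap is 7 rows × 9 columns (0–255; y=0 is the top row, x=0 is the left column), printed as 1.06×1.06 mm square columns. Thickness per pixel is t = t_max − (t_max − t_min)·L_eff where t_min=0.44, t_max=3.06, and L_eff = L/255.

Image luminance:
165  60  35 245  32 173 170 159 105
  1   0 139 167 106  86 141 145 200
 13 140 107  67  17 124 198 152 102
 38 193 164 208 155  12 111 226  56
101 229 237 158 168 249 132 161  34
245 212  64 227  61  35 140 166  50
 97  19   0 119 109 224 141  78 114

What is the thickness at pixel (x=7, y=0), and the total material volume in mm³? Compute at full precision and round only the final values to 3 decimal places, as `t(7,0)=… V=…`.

t(7,0)=1.426 V=126.769

span = t_max - t_min = 3.06 - 0.44 = 2.620
L(7,0) = 159, L_eff = 159/255 = 0.623529
t(7,0) = 3.06 - 2.620·0.623529 = 1.426
Σt over all 7·9 pixels = 479501/4250 ≈ 112.8237647
V = pitch²·Σt = 1.06²·479501/4250 = 126.769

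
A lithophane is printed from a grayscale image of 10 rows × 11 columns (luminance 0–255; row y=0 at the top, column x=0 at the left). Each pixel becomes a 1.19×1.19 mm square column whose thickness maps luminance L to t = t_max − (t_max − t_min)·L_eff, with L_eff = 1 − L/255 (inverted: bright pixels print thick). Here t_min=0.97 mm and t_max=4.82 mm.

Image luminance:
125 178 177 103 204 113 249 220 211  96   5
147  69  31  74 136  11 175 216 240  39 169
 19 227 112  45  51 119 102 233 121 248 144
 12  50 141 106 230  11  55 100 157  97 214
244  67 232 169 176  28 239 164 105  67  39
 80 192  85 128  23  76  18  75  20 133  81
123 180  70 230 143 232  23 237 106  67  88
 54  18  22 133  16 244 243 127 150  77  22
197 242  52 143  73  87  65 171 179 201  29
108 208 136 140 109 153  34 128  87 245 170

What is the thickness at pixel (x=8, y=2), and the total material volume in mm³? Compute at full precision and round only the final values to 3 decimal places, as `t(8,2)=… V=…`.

t(8,2)=2.797 V=441.550

span = t_max - t_min = 4.82 - 0.97 = 3.850
L(8,2) = 121, L_eff = 1 - 121/255 = 0.525490 (inverted)
t(8,2) = 4.82 - 3.850·0.525490 = 2.797
Σt over all 10·11 pixels = 318043/1020 ≈ 311.8068627
V = pitch²·Σt = 1.19²·318043/1020 = 441.550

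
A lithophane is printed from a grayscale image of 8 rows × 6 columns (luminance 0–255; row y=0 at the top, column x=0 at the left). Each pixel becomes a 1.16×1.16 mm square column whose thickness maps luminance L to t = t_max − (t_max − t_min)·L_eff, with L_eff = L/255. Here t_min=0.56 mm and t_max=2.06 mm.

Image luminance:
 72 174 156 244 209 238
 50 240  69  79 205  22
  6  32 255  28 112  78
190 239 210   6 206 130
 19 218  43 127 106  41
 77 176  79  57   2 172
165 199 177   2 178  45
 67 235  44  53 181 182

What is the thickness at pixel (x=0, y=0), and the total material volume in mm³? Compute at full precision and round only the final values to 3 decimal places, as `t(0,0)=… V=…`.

span = t_max - t_min = 2.06 - 0.56 = 1.500
L(0,0) = 72, L_eff = 72/255 = 0.282353
t(0,0) = 2.06 - 1.500·0.282353 = 1.636
Σt over all 8·6 pixels = 54573/850 ≈ 64.2035294
V = pitch²·Σt = 1.16²·54573/850 = 86.392

t(0,0)=1.636 V=86.392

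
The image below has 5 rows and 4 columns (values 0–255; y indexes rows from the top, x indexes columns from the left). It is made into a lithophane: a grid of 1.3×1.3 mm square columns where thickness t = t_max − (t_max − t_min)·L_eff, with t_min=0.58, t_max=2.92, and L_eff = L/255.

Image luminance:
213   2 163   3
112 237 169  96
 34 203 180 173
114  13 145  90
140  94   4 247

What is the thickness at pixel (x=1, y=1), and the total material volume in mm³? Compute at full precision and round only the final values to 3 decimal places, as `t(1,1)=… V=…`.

span = t_max - t_min = 2.92 - 0.58 = 2.340
L(1,1) = 237, L_eff = 237/255 = 0.929412
t(1,1) = 2.92 - 2.340·0.929412 = 0.745
Σt over all 5·4 pixels = 76676/2125 ≈ 36.0828235
V = pitch²·Σt = 1.3²·76676/2125 = 60.980

t(1,1)=0.745 V=60.980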